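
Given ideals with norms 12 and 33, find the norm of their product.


N(IJ) = N(I) * N(J)
= 12 * 33
= 396

396


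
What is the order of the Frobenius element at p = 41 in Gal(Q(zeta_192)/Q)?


The Frobenius at p in Gal(Q(zeta_n)/Q) = (Z/nZ)* is the class of p, so its order is ord_192(41), the smallest k >= 1 with 41^k = 1 mod 192.
n = 192 = 2^6 * 3, phi(192) = 64; the order divides phi(n).
Divisors of 64: 1, 2, 4, 8, 16, 32, 64
Repeated squaring mod 192: 41^1 = 41, 41^2 = 145, 41^4 = 97, 41^8 = 1, 41^16 = 1, 41^32 = 1, 41^64 = 1
Test divisors in increasing order:
  k=1: 41^1 = 41 mod 192
  k=2: 41^2 = 145 mod 192
  k=4: 41^4 = 97 mod 192
  k=8: 41^8 = 1 mod 192  <- first divisor giving 1
Order = 8

8


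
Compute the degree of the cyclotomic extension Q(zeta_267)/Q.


The degree equals Euler's totient phi(267).
267 = 3 * 89
phi(267) = 176

176


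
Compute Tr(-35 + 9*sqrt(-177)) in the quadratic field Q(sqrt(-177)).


Tr(a + b*sqrt(d)) = (a + b*sqrt(d)) + (a - b*sqrt(d)) = 2a
= 2 * (-35)
= -70

-70


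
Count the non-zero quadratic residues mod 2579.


For prime p, the number of non-zero quadratic residues is (p-1)/2.
= (2579-1)/2
= 1289

1289


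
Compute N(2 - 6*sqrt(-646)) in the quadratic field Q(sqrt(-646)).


N(a + b*sqrt(d)) = a^2 - d*b^2
= (2)^2 - (-646)*(-6)^2
= 4 + 23256
= 23260

23260


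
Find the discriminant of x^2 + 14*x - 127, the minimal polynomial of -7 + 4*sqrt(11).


The element -7 + 4*sqrt(11) has minimal polynomial:
x^2 + 14*x - 127
Discriminant = (14)^2 - 4*(-127)
= 196 + 508
= 704

704


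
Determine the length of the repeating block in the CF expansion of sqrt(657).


Run the CF algorithm for sqrt(657).
a_0 = floor(sqrt(657)) = 25; set m_0=0, q_0=1.
Recurrence: m' = q*a - m,  q' = (d - m'^2)/q,  a' = floor((a_0 + m')/q').
  step 1: m=25, q=32, a=1
  step 2: m=7, q=19, a=1
  step 3: m=12, q=27, a=1
  step 4: m=15, q=16, a=2
  step 5: m=17, q=23, a=1
  step 6: m=6, q=27, a=1
  step 7: m=21, q=8, a=5
  step 8: m=19, q=37, a=1
  step 9: m=18, q=9, a=4
  step 10: m=18, q=37, a=1
  step 11: m=19, q=8, a=5
  step 12: m=21, q=27, a=1
  step 13: m=6, q=23, a=1
  step 14: m=17, q=16, a=2
  step 15: m=15, q=27, a=1
  step 16: m=12, q=19, a=1
  step 17: m=7, q=32, a=1
  step 18: m=25, q=1, a=50
a_18 = 2*a_0 = 50, so the period closes here.
sqrt(657) = [25; 1, 1, 1, 2, 1, 1, 5, 1, 4, 1, 5, 1, 1, 2, 1, 1, 1, 50]
Period length = 18

18


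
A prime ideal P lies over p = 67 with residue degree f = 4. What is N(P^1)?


N(P^a) = p^(a*f)
= 67^(1*4)
= 67^4
= 20151121

20151121


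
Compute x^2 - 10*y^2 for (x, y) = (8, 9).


x^2 - d*y^2
= 8^2 - 10*9^2
= 64 - 810
= -746

-746


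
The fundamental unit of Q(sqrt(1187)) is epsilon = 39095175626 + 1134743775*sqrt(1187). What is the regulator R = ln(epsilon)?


epsilon = 39095175626 + 1134743775*sqrt(1187)
= 7.8190e+10
R = ln(7.8190e+10)
= 25.0824

25.0824


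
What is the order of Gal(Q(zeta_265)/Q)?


|Gal(Q(zeta_265)/Q)| = phi(265)
= 208

208


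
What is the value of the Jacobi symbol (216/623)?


Compute (216/623) via quadratic reciprocity:
  pull out 2: (2/623) = +1  (since 623 mod 8 = 7)
  pull out 2: (2/623) = +1  (since 623 mod 8 = 7)
  pull out 2: (2/623) = +1  (since 623 mod 8 = 7)
  reciprocity: (27/623) -> -(623/27)
  reduce: (2/27)
  pull out 2: (2/27) = -1  (since 27 mod 8 = 3)
  (1/27) = 1
Product of signs = 1

1


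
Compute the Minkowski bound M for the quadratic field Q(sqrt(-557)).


d = -557, d mod 4 = 3, so disc(K) = 4d = -2228; |disc(K)| = 2228
Imaginary quadratic field, so n = 2, s = r2 = 1, r1 = 0
M = (n!/n^n) * (4/pi)^s * sqrt(|disc(K)|) = (2!/2^2) * (4/pi)^1 * sqrt(2228)
= 0.5 * 1.273240 * 47.201695
= 30.0495

30.0495


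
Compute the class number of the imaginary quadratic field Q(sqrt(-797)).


K = Q(sqrt(-797)). d mod 4 = 3, so D = disc(K) = 4d = -3188
h(K) equals the number of primitive reduced positive-definite forms (a, b, c) = a*x^2 + b*x*y + c*y^2 with b^2 - 4ac = D,
where reduced means |b| <= a <= c, with b >= 0 whenever |b| = a or a = c, and primitive means gcd(a, b, c) = 1.
Reduced forces 3a^2 <= |D| = 3188, so 1 <= a <= 32; b must have the parity of D, and c = (b^2 - D)/(4a) must be an integer >= a.
Enumerate a = 1..32, b in [-a, a]:
  a=1: (1, 0, 797)  [1]
  a=2: (2, 2, 399)  [1]
  a=3: (3, -2, 266), (3, 2, 266)  [2]
  a=4..5: none
  a=6: (6, -2, 133), (6, 2, 133)  [2]
  a=7: (7, -2, 114), (7, 2, 114)  [2]
  a=8: none
  a=9: (9, -4, 89), (9, 4, 89)  [2]
  a=10..12: none
  a=13: (13, -6, 62), (13, 6, 62)  [2]
  a=14: (14, -2, 57), (14, 2, 57)  [2]
  a=15..16: none
  a=17: (17, -12, 49), (17, 12, 49)  [2]
  a=18: (18, -14, 47), (18, 14, 47)  [2]
  a=19: (19, -2, 42), (19, 2, 42)  [2]
  a=20: none
  a=21: (21, -16, 41), (21, -2, 38), (21, 2, 38), (21, 16, 41)  [4]
  a=22: none
  a=23: (23, -20, 39), (23, 20, 39)  [2]
  a=24..25: none
  a=26: (26, -6, 31), (26, 6, 31)  [2]
  a=27: (27, -22, 34), (27, 22, 34)  [2]
  a=28..32: none
Total reduced forms: 1 + 1 + 2 + 2 + 2 + 2 + 2 + 2 + 2 + 2 + 2 + 4 + 2 + 2 + 2 = 30
h = 30

30


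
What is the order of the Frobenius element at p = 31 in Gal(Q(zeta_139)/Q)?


The Frobenius at p in Gal(Q(zeta_n)/Q) = (Z/nZ)* is the class of p, so its order is ord_139(31), the smallest k >= 1 with 31^k = 1 mod 139.
n = 139 = 139, phi(139) = 138; the order divides phi(n).
Divisors of 138: 1, 2, 3, 6, 23, 46, 69, 138
Repeated squaring mod 139: 31^1 = 31, 31^2 = 127, 31^4 = 5, 31^8 = 25, 31^16 = 69, 31^32 = 35, 31^64 = 113, 31^128 = 120
Test divisors in increasing order:
  k=1: 31^1 = 31 mod 139
  k=2: 31^2 = 127 mod 139
  k=3: 31^3 = 127 * 31 = 45 mod 139
  k=6: 31^6 = 5 * 127 = 79 mod 139
  k=23: 31^23 = 69 * 5 * 127 * 31 = 96 mod 139
  k=46: 31^46 = 35 * 25 * 5 * 127 = 42 mod 139
  k=69: 31^69 = 113 * 5 * 31 = 1 mod 139  <- first divisor giving 1
Order = 69

69


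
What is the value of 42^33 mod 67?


p = 67 is prime and the exponent is (p-1)/2 = 33, so by Euler's criterion 42^33 = (42/67) = +1 or -1 mod 67.
Compute by square-and-multiply:
  33 = 32 + 1 (binary 100001)
  Repeated squaring mod 67: 42^1 = 42, 42^2 = 22, 42^4 = 15, 42^8 = 24, 42^16 = 40, 42^32 = 59
  42^33 = 42^32 * 42^1 = 59 * 42 mod 67
    59 * 42 = 2478 = 66 mod 67
  42^33 = 66 mod 67
Result 66 = p - 1 = -1 mod 67: 42 is a quadratic non-residue mod 67. As a residue in [0, p-1] the value is 66.
42^33 mod 67 = 66

66


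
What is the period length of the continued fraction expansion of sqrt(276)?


Run the CF algorithm for sqrt(276).
a_0 = floor(sqrt(276)) = 16; set m_0=0, q_0=1.
Recurrence: m' = q*a - m,  q' = (d - m'^2)/q,  a' = floor((a_0 + m')/q').
  step 1: m=16, q=20, a=1
  step 2: m=4, q=13, a=1
  step 3: m=9, q=15, a=1
  step 4: m=6, q=16, a=1
  step 5: m=10, q=11, a=2
  step 6: m=12, q=12, a=2
  step 7: m=12, q=11, a=2
  step 8: m=10, q=16, a=1
  step 9: m=6, q=15, a=1
  step 10: m=9, q=13, a=1
  step 11: m=4, q=20, a=1
  step 12: m=16, q=1, a=32
a_12 = 2*a_0 = 32, so the period closes here.
sqrt(276) = [16; 1, 1, 1, 1, 2, 2, 2, 1, 1, 1, 1, 32]
Period length = 12

12


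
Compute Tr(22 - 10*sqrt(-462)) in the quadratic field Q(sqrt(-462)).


Tr(a + b*sqrt(d)) = (a + b*sqrt(d)) + (a - b*sqrt(d)) = 2a
= 2 * (22)
= 44

44


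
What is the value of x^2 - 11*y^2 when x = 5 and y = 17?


x^2 - d*y^2
= 5^2 - 11*17^2
= 25 - 3179
= -3154

-3154


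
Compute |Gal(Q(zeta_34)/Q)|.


|Gal(Q(zeta_34)/Q)| = phi(34)
= 16

16


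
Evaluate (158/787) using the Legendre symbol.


p = 787 is prime, so compute (158/787) with the reciprocity algorithm (Jacobi-symbol steps: pull out 2s via (2/n), flip via reciprocity, reduce):
  pull out 2: (2/787) = -1  (since 787 mod 8 = 3)
  reciprocity: (79/787) -> -(787/79)
  reduce: (76/79)
  pull out 2: (2/79) = +1  (since 79 mod 8 = 7)
  pull out 2: (2/79) = +1  (since 79 mod 8 = 7)
  reciprocity: (19/79) -> -(79/19)
  reduce: (3/19)
  reciprocity: (3/19) -> -(19/3)
  reduce: (1/3)
  (1/3) = 1
Product of signs = 1
(158/787) = 1

1


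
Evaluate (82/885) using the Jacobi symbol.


Compute (82/885) via quadratic reciprocity:
  pull out 2: (2/885) = -1  (since 885 mod 8 = 5)
  reciprocity: (41/885) -> +(885/41)
  reduce: (24/41)
  pull out 2: (2/41) = +1  (since 41 mod 8 = 1)
  pull out 2: (2/41) = +1  (since 41 mod 8 = 1)
  pull out 2: (2/41) = +1  (since 41 mod 8 = 1)
  reciprocity: (3/41) -> +(41/3)
  reduce: (2/3)
  pull out 2: (2/3) = -1  (since 3 mod 8 = 3)
  (1/3) = 1
Product of signs = 1

1


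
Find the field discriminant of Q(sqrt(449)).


For K = Q(sqrt(d)) with d squarefree: disc(K) = d if d = 1 mod 4, and disc(K) = 4d if d = 2 or 3 mod 4.
Here d = 449, and d mod 4 = 1.
d = 1 mod 4 (O_K = Z[(1+sqrt(d))/2]), so disc(K) = d = 449

449


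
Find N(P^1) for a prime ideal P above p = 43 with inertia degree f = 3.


N(P^a) = p^(a*f)
= 43^(1*3)
= 43^3
= 79507

79507


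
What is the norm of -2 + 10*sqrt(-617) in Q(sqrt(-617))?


N(a + b*sqrt(d)) = a^2 - d*b^2
= (-2)^2 - (-617)*(10)^2
= 4 + 61700
= 61704

61704


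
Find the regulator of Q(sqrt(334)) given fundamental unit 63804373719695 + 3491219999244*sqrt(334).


epsilon = 63804373719695 + 3491219999244*sqrt(334)
= 1.2761e+14
R = ln(1.2761e+14)
= 32.4800

32.4800


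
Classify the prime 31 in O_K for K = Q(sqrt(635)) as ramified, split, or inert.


K = Q(sqrt(635)). Since d mod 4 = 3, disc(K) = 2540.
Check p | disc: 2540 mod 31 = 29.
p does not divide disc. Compute Legendre symbol (d/p):
15^((31-1)/2) mod 31 = -1
(d/p) = -1, so p is inert: (p) stays prime with e=1, f=2, g=1.
Therefore p is inert.

inert


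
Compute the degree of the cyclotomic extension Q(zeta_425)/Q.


The degree equals Euler's totient phi(425).
425 = 5^2 * 17
phi(425) = 320

320


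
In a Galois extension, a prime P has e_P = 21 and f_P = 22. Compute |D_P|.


|D_P| = e * f
= 21 * 22
= 462

462


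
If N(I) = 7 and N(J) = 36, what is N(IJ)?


N(IJ) = N(I) * N(J)
= 7 * 36
= 252

252


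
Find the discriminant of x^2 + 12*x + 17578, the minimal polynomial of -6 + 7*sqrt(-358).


The element -6 + 7*sqrt(-358) has minimal polynomial:
x^2 + 12*x + 17578
Discriminant = (12)^2 - 4*(17578)
= 144 - 70312
= -70168

-70168


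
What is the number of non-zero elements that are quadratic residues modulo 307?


For prime p, the number of non-zero quadratic residues is (p-1)/2.
= (307-1)/2
= 153

153


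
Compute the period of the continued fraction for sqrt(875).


Run the CF algorithm for sqrt(875).
a_0 = floor(sqrt(875)) = 29; set m_0=0, q_0=1.
Recurrence: m' = q*a - m,  q' = (d - m'^2)/q,  a' = floor((a_0 + m')/q').
  step 1: m=29, q=34, a=1
  step 2: m=5, q=25, a=1
  step 3: m=20, q=19, a=2
  step 4: m=18, q=29, a=1
  step 5: m=11, q=26, a=1
  step 6: m=15, q=25, a=1
  step 7: m=10, q=31, a=1
  step 8: m=21, q=14, a=3
  step 9: m=21, q=31, a=1
  step 10: m=10, q=25, a=1
  step 11: m=15, q=26, a=1
  step 12: m=11, q=29, a=1
  step 13: m=18, q=19, a=2
  step 14: m=20, q=25, a=1
  step 15: m=5, q=34, a=1
  step 16: m=29, q=1, a=58
a_16 = 2*a_0 = 58, so the period closes here.
sqrt(875) = [29; 1, 1, 2, 1, 1, 1, 1, 3, 1, 1, 1, 1, 2, 1, 1, 58]
Period length = 16

16


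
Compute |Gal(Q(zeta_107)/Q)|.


|Gal(Q(zeta_107)/Q)| = phi(107)
= 106

106


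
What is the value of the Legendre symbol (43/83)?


p = 83 is prime, so compute (43/83) with the reciprocity algorithm (Jacobi-symbol steps: pull out 2s via (2/n), flip via reciprocity, reduce):
  reciprocity: (43/83) -> -(83/43)
  reduce: (40/43)
  pull out 2: (2/43) = -1  (since 43 mod 8 = 3)
  pull out 2: (2/43) = -1  (since 43 mod 8 = 3)
  pull out 2: (2/43) = -1  (since 43 mod 8 = 3)
  reciprocity: (5/43) -> +(43/5)
  reduce: (3/5)
  reciprocity: (3/5) -> +(5/3)
  reduce: (2/3)
  pull out 2: (2/3) = -1  (since 3 mod 8 = 3)
  (1/3) = 1
Product of signs = -1
(43/83) = -1

-1


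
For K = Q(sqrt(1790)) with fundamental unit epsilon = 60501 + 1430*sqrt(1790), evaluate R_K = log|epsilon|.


epsilon = 60501 + 1430*sqrt(1790)
= 121002.0000
R = ln(121002.0000)
= 11.7036

11.7036


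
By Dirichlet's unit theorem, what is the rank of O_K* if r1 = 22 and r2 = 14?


By Dirichlet's unit theorem:
rank = r1 + r2 - 1
= 22 + 14 - 1
= 35

35


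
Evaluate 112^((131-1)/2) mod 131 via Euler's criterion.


p = 131 is prime and the exponent is (p-1)/2 = 65, so by Euler's criterion 112^65 = (112/131) = +1 or -1 mod 131.
Compute by square-and-multiply:
  65 = 64 + 1 (binary 1000001)
  Repeated squaring mod 131: 112^1 = 112, 112^2 = 99, 112^4 = 107, 112^8 = 52, 112^16 = 84, 112^32 = 113, 112^64 = 62
  112^65 = 112^64 * 112^1 = 62 * 112 mod 131
    62 * 112 = 6944 = 1 mod 131
  112^65 = 1 mod 131
Result 1: 112 is a quadratic residue mod 131.
112^65 mod 131 = 1

1


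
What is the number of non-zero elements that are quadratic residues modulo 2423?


For prime p, the number of non-zero quadratic residues is (p-1)/2.
= (2423-1)/2
= 1211

1211


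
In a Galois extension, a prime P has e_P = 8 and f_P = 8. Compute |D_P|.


|D_P| = e * f
= 8 * 8
= 64

64


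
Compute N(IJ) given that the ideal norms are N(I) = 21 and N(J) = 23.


N(IJ) = N(I) * N(J)
= 21 * 23
= 483

483


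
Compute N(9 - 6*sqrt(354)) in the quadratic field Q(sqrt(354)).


N(a + b*sqrt(d)) = a^2 - d*b^2
= (9)^2 - (354)*(-6)^2
= 81 - 12744
= -12663

-12663


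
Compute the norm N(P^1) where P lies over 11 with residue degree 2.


N(P^a) = p^(a*f)
= 11^(1*2)
= 11^2
= 121

121


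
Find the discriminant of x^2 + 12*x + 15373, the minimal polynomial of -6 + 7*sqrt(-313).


The element -6 + 7*sqrt(-313) has minimal polynomial:
x^2 + 12*x + 15373
Discriminant = (12)^2 - 4*(15373)
= 144 - 61492
= -61348

-61348


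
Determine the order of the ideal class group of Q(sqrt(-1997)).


K = Q(sqrt(-1997)). d mod 4 = 3, so D = disc(K) = 4d = -7988
h(K) equals the number of primitive reduced positive-definite forms (a, b, c) = a*x^2 + b*x*y + c*y^2 with b^2 - 4ac = D,
where reduced means |b| <= a <= c, with b >= 0 whenever |b| = a or a = c, and primitive means gcd(a, b, c) = 1.
Reduced forces 3a^2 <= |D| = 7988, so 1 <= a <= 51; b must have the parity of D, and c = (b^2 - D)/(4a) must be an integer >= a.
Enumerate a = 1..51, b in [-a, a]:
  a=1: (1, 0, 1997)  [1]
  a=2: (2, 2, 999)  [1]
  a=3: (3, -2, 666), (3, 2, 666)  [2]
  a=4..5: none
  a=6: (6, -2, 333), (6, 2, 333)  [2]
  a=7..8: none
  a=9: (9, -2, 222), (9, 2, 222)  [2]
  a=10: none
  a=11: (11, -8, 183), (11, 8, 183)  [2]
  a=12..16: none
  a=17: (17, -6, 118), (17, 6, 118)  [2]
  a=18: (18, -2, 111), (18, 2, 111)  [2]
  a=19: (19, -12, 107), (19, 12, 107)  [2]
  a=20..21: none
  a=22: (22, -14, 93), (22, 14, 93)  [2]
  a=23: (23, -4, 87), (23, 4, 87)  [2]
  a=24..26: none
  a=27: (27, -2, 74), (27, 2, 74)  [2]
  a=28: none
  a=29: (29, -4, 69), (29, 4, 69)  [2]
  a=30: none
  a=31: (31, -14, 66), (31, 14, 66)  [2]
  a=32: none
  a=33: (33, -14, 62), (33, -8, 61), (33, 8, 61), (33, 14, 62)  [4]
  a=34: (34, -6, 59), (34, 6, 59)  [2]
  a=35..36: none
  a=37: (37, -2, 54), (37, 2, 54)  [2]
  a=38: (38, -26, 57), (38, 26, 57)  [2]
  a=39..42: none
  a=43: (43, -28, 51), (43, 28, 51)  [2]
  a=44..45: none
  a=46: (46, -42, 53), (46, 42, 53)  [2]
  a=47: (47, -40, 51), (47, 40, 51)  [2]
  a=48..51: none
Total reduced forms: 1 + 1 + 2 + 2 + 2 + 2 + 2 + 2 + 2 + 2 + 2 + 2 + 2 + 2 + 4 + 2 + 2 + 2 + 2 + 2 + 2 = 42
h = 42

42


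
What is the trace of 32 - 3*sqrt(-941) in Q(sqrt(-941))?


Tr(a + b*sqrt(d)) = (a + b*sqrt(d)) + (a - b*sqrt(d)) = 2a
= 2 * (32)
= 64

64


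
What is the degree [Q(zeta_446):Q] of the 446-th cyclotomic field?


The degree equals Euler's totient phi(446).
446 = 2 * 223
phi(446) = 222

222


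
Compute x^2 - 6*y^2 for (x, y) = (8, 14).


x^2 - d*y^2
= 8^2 - 6*14^2
= 64 - 1176
= -1112

-1112


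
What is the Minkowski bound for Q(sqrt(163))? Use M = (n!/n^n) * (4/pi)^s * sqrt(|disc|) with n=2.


d = 163, d mod 4 = 3, so disc(K) = 4d = 652; |disc(K)| = 652
Real quadratic field, so n = 2, s = r2 = 0, r1 = 2
M = (n!/n^n) * (4/pi)^s * sqrt(|disc(K)|) = (2!/2^2) * (4/pi)^0 * sqrt(652)
= 0.5 * 1.000000 * 25.534291
= 12.7671

12.7671


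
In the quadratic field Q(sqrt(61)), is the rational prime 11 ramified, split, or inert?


K = Q(sqrt(61)). Since d mod 4 = 1, disc(K) = 61.
Check p | disc: 61 mod 11 = 6.
p does not divide disc. Compute Legendre symbol (d/p):
6^((11-1)/2) mod 11 = -1
(d/p) = -1, so p is inert: (p) stays prime with e=1, f=2, g=1.
Therefore p is inert.

inert


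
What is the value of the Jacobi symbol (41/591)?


Compute (41/591) via quadratic reciprocity:
  reciprocity: (41/591) -> +(591/41)
  reduce: (17/41)
  reciprocity: (17/41) -> +(41/17)
  reduce: (7/17)
  reciprocity: (7/17) -> +(17/7)
  reduce: (3/7)
  reciprocity: (3/7) -> -(7/3)
  reduce: (1/3)
  (1/3) = 1
Product of signs = -1

-1


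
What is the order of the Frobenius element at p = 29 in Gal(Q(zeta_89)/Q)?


The Frobenius at p in Gal(Q(zeta_n)/Q) = (Z/nZ)* is the class of p, so its order is ord_89(29), the smallest k >= 1 with 29^k = 1 mod 89.
n = 89 = 89, phi(89) = 88; the order divides phi(n).
Divisors of 88: 1, 2, 4, 8, 11, 22, 44, 88
Repeated squaring mod 89: 29^1 = 29, 29^2 = 40, 29^4 = 87, 29^8 = 4, 29^16 = 16, 29^32 = 78, 29^64 = 32
Test divisors in increasing order:
  k=1: 29^1 = 29 mod 89
  k=2: 29^2 = 40 mod 89
  k=4: 29^4 = 87 mod 89
  k=8: 29^8 = 4 mod 89
  k=11: 29^11 = 4 * 40 * 29 = 12 mod 89
  k=22: 29^22 = 16 * 87 * 40 = 55 mod 89
  k=44: 29^44 = 78 * 4 * 87 = 88 mod 89
  k=88: 29^88 = 32 * 16 * 4 = 1 mod 89  <- first divisor giving 1
Order = 88

88


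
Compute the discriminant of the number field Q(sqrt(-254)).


For K = Q(sqrt(d)) with d squarefree: disc(K) = d if d = 1 mod 4, and disc(K) = 4d if d = 2 or 3 mod 4.
Here d = -254, and d mod 4 = 2.
d = 2 mod 4, not 1 (O_K = Z[sqrt(d)]), so disc(K) = 4d = 4 * (-254) = -1016

-1016


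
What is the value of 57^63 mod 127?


p = 127 is prime and the exponent is (p-1)/2 = 63, so by Euler's criterion 57^63 = (57/127) = +1 or -1 mod 127.
Compute by square-and-multiply:
  63 = 32 + 16 + 8 + 4 + 2 + 1 (binary 111111)
  Repeated squaring mod 127: 57^1 = 57, 57^2 = 74, 57^4 = 15, 57^8 = 98, 57^16 = 79, 57^32 = 18
  57^63 = 57^32 * 57^16 * 57^8 * 57^4 * 57^2 * 57^1 = 18 * 79 * 98 * 15 * 74 * 57 mod 127
    18 * 79 = 1422 = 25 mod 127
    25 * 98 = 2450 = 37 mod 127
    37 * 15 = 555 = 47 mod 127
    47 * 74 = 3478 = 49 mod 127
    49 * 57 = 2793 = 126 mod 127
  57^63 = 126 mod 127
Result 126 = p - 1 = -1 mod 127: 57 is a quadratic non-residue mod 127. As a residue in [0, p-1] the value is 126.
57^63 mod 127 = 126

126


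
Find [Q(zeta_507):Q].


The degree equals Euler's totient phi(507).
507 = 3 * 13^2
phi(507) = 312

312


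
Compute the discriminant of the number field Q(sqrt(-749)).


For K = Q(sqrt(d)) with d squarefree: disc(K) = d if d = 1 mod 4, and disc(K) = 4d if d = 2 or 3 mod 4.
Here d = -749, and d mod 4 = 3.
d = 3 mod 4, not 1 (O_K = Z[sqrt(d)]), so disc(K) = 4d = 4 * (-749) = -2996

-2996


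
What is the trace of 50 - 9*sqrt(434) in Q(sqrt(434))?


Tr(a + b*sqrt(d)) = (a + b*sqrt(d)) + (a - b*sqrt(d)) = 2a
= 2 * (50)
= 100

100


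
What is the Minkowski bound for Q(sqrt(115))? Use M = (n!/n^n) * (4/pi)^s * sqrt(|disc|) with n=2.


d = 115, d mod 4 = 3, so disc(K) = 4d = 460; |disc(K)| = 460
Real quadratic field, so n = 2, s = r2 = 0, r1 = 2
M = (n!/n^n) * (4/pi)^s * sqrt(|disc(K)|) = (2!/2^2) * (4/pi)^0 * sqrt(460)
= 0.5 * 1.000000 * 21.447611
= 10.7238

10.7238


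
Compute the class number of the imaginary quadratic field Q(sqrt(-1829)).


K = Q(sqrt(-1829)). d mod 4 = 3, so D = disc(K) = 4d = -7316
h(K) equals the number of primitive reduced positive-definite forms (a, b, c) = a*x^2 + b*x*y + c*y^2 with b^2 - 4ac = D,
where reduced means |b| <= a <= c, with b >= 0 whenever |b| = a or a = c, and primitive means gcd(a, b, c) = 1.
Reduced forces 3a^2 <= |D| = 7316, so 1 <= a <= 49; b must have the parity of D, and c = (b^2 - D)/(4a) must be an integer >= a.
Enumerate a = 1..49, b in [-a, a]:
  a=1: (1, 0, 1829)  [1]
  a=2: (2, 2, 915)  [1]
  a=3: (3, -2, 610), (3, 2, 610)  [2]
  a=4: none
  a=5: (5, -2, 366), (5, 2, 366)  [2]
  a=6: (6, -2, 305), (6, 2, 305)  [2]
  a=7..8: none
  a=9: (9, -8, 205), (9, 8, 205)  [2]
  a=10: (10, -2, 183), (10, 2, 183)  [2]
  a=11..12: none
  a=13: (13, -4, 141), (13, 4, 141)  [2]
  a=14: none
  a=15: (15, -8, 123), (15, -2, 122), (15, 2, 122), (15, 8, 123)  [4]
  a=16..17: none
  a=18: (18, -10, 103), (18, 10, 103)  [2]
  a=19..24: none
  a=25: (25, -22, 78), (25, 22, 78)  [2]
  a=26: (26, -22, 75), (26, 22, 75)  [2]
  a=27: (27, -26, 74), (27, 26, 74)  [2]
  a=28..29: none
  a=30: (30, -22, 65), (30, -2, 61), (30, 2, 61), (30, 22, 65)  [4]
  a=31: (31, 0, 59)  [1]
  a=32..36: none
  a=37: (37, -26, 54), (37, 26, 54)  [2]
  a=38: none
  a=39: (39, -22, 50), (39, -4, 47), (39, 4, 47), (39, 22, 50)  [4]
  a=40: none
  a=41: (41, -8, 45), (41, 8, 45)  [2]
  a=42..44: none
  a=45: (45, 28, 45)  [1]
  a=46..49: none
Total reduced forms: 1 + 1 + 2 + 2 + 2 + 2 + 2 + 2 + 4 + 2 + 2 + 2 + 2 + 4 + 1 + 2 + 4 + 2 + 1 = 40
h = 40

40


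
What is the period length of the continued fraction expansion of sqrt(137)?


Run the CF algorithm for sqrt(137).
a_0 = floor(sqrt(137)) = 11; set m_0=0, q_0=1.
Recurrence: m' = q*a - m,  q' = (d - m'^2)/q,  a' = floor((a_0 + m')/q').
  step 1: m=11, q=16, a=1
  step 2: m=5, q=7, a=2
  step 3: m=9, q=8, a=2
  step 4: m=7, q=11, a=1
  step 5: m=4, q=11, a=1
  step 6: m=7, q=8, a=2
  step 7: m=9, q=7, a=2
  step 8: m=5, q=16, a=1
  step 9: m=11, q=1, a=22
a_9 = 2*a_0 = 22, so the period closes here.
sqrt(137) = [11; 1, 2, 2, 1, 1, 2, 2, 1, 22]
Period length = 9

9


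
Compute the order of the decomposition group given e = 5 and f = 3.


|D_P| = e * f
= 5 * 3
= 15

15


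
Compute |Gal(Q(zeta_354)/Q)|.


|Gal(Q(zeta_354)/Q)| = phi(354)
= 116

116


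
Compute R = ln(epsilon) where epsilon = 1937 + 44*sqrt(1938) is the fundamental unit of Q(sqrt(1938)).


epsilon = 1937 + 44*sqrt(1938)
= 3873.9997
R = ln(3873.9997)
= 8.2620

8.2620


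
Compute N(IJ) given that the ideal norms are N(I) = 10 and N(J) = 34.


N(IJ) = N(I) * N(J)
= 10 * 34
= 340

340


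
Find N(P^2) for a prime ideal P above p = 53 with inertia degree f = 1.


N(P^a) = p^(a*f)
= 53^(2*1)
= 53^2
= 2809

2809


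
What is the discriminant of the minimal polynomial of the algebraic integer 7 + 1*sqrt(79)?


The element 7 + 1*sqrt(79) has minimal polynomial:
x^2 - 14*x - 30
Discriminant = (-14)^2 - 4*(-30)
= 196 + 120
= 316

316


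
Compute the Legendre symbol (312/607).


p = 607 is prime, so compute (312/607) with the reciprocity algorithm (Jacobi-symbol steps: pull out 2s via (2/n), flip via reciprocity, reduce):
  pull out 2: (2/607) = +1  (since 607 mod 8 = 7)
  pull out 2: (2/607) = +1  (since 607 mod 8 = 7)
  pull out 2: (2/607) = +1  (since 607 mod 8 = 7)
  reciprocity: (39/607) -> -(607/39)
  reduce: (22/39)
  pull out 2: (2/39) = +1  (since 39 mod 8 = 7)
  reciprocity: (11/39) -> -(39/11)
  reduce: (6/11)
  pull out 2: (2/11) = -1  (since 11 mod 8 = 3)
  reciprocity: (3/11) -> -(11/3)
  reduce: (2/3)
  pull out 2: (2/3) = -1  (since 3 mod 8 = 3)
  (1/3) = 1
Product of signs = -1
(312/607) = -1

-1


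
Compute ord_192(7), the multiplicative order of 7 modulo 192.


We want ord_192(7), the smallest k >= 1 with 7^k = 1 mod 192.
n = 192 = 2^6 * 3, phi(192) = 64; the order divides phi(n).
Divisors of 64: 1, 2, 4, 8, 16, 32, 64
Repeated squaring mod 192: 7^1 = 7, 7^2 = 49, 7^4 = 97, 7^8 = 1, 7^16 = 1, 7^32 = 1, 7^64 = 1
Test divisors in increasing order:
  k=1: 7^1 = 7 mod 192
  k=2: 7^2 = 49 mod 192
  k=4: 7^4 = 97 mod 192
  k=8: 7^8 = 1 mod 192  <- first divisor giving 1
Order = 8

8


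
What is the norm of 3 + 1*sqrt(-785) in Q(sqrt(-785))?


N(a + b*sqrt(d)) = a^2 - d*b^2
= (3)^2 - (-785)*(1)^2
= 9 + 785
= 794

794


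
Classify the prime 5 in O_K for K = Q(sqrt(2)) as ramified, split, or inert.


K = Q(sqrt(2)). Since d mod 4 = 2, disc(K) = 8.
Check p | disc: 8 mod 5 = 3.
p does not divide disc. Compute Legendre symbol (d/p):
2^((5-1)/2) mod 5 = -1
(d/p) = -1, so p is inert: (p) stays prime with e=1, f=2, g=1.
Therefore p is inert.

inert


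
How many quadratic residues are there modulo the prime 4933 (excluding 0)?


For prime p, the number of non-zero quadratic residues is (p-1)/2.
= (4933-1)/2
= 2466

2466


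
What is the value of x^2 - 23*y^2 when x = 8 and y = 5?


x^2 - d*y^2
= 8^2 - 23*5^2
= 64 - 575
= -511

-511


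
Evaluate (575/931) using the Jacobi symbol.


Compute (575/931) via quadratic reciprocity:
  reciprocity: (575/931) -> -(931/575)
  reduce: (356/575)
  pull out 2: (2/575) = +1  (since 575 mod 8 = 7)
  pull out 2: (2/575) = +1  (since 575 mod 8 = 7)
  reciprocity: (89/575) -> +(575/89)
  reduce: (41/89)
  reciprocity: (41/89) -> +(89/41)
  reduce: (7/41)
  reciprocity: (7/41) -> +(41/7)
  reduce: (6/7)
  pull out 2: (2/7) = +1  (since 7 mod 8 = 7)
  reciprocity: (3/7) -> -(7/3)
  reduce: (1/3)
  (1/3) = 1
Product of signs = 1

1


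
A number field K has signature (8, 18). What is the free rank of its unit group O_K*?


By Dirichlet's unit theorem:
rank = r1 + r2 - 1
= 8 + 18 - 1
= 25

25


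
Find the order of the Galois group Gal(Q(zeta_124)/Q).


|Gal(Q(zeta_124)/Q)| = phi(124)
= 60

60


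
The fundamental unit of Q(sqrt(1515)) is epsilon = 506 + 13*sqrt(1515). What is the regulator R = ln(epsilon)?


epsilon = 506 + 13*sqrt(1515)
= 1011.9990
R = ln(1011.9990)
= 6.9197

6.9197


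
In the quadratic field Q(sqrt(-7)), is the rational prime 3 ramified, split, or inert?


K = Q(sqrt(-7)). Since d mod 4 = 1, disc(K) = -7.
Check p | disc: -7 mod 3 = 2.
p does not divide disc. Compute Legendre symbol (d/p):
2^((3-1)/2) mod 3 = -1
(d/p) = -1, so p is inert: (p) stays prime with e=1, f=2, g=1.
Therefore p is inert.

inert


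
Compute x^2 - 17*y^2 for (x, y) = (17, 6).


x^2 - d*y^2
= 17^2 - 17*6^2
= 289 - 612
= -323

-323


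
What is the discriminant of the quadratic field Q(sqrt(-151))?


For K = Q(sqrt(d)) with d squarefree: disc(K) = d if d = 1 mod 4, and disc(K) = 4d if d = 2 or 3 mod 4.
Here d = -151, and d mod 4 = 1.
d = 1 mod 4 (O_K = Z[(1+sqrt(d))/2]), so disc(K) = d = -151

-151


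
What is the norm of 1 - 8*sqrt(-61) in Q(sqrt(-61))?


N(a + b*sqrt(d)) = a^2 - d*b^2
= (1)^2 - (-61)*(-8)^2
= 1 + 3904
= 3905

3905


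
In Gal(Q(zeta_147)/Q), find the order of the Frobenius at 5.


The Frobenius at p in Gal(Q(zeta_n)/Q) = (Z/nZ)* is the class of p, so its order is ord_147(5), the smallest k >= 1 with 5^k = 1 mod 147.
n = 147 = 3 * 7^2, phi(147) = 84; the order divides phi(n).
Divisors of 84: 1, 2, 3, 4, 6, 7, 12, 14, 21, 28, 42, 84
Repeated squaring mod 147: 5^1 = 5, 5^2 = 25, 5^4 = 37, 5^8 = 46, 5^16 = 58, 5^32 = 130, 5^64 = 142
Test divisors in increasing order:
  k=1: 5^1 = 5 mod 147
  k=2: 5^2 = 25 mod 147
  k=3: 5^3 = 25 * 5 = 125 mod 147
  k=4: 5^4 = 37 mod 147
  k=6: 5^6 = 37 * 25 = 43 mod 147
  k=7: 5^7 = 37 * 25 * 5 = 68 mod 147
  k=12: 5^12 = 46 * 37 = 85 mod 147
  k=14: 5^14 = 46 * 37 * 25 = 67 mod 147
  k=21: 5^21 = 58 * 37 * 5 = 146 mod 147
  k=28: 5^28 = 58 * 46 * 37 = 79 mod 147
  k=42: 5^42 = 130 * 46 * 25 = 1 mod 147  <- first divisor giving 1
Order = 42

42


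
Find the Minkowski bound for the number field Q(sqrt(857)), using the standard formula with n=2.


d = 857, d mod 4 = 1, so disc(K) = d = 857; |disc(K)| = 857
Real quadratic field, so n = 2, s = r2 = 0, r1 = 2
M = (n!/n^n) * (4/pi)^s * sqrt(|disc(K)|) = (2!/2^2) * (4/pi)^0 * sqrt(857)
= 0.5 * 1.000000 * 29.274562
= 14.6373

14.6373


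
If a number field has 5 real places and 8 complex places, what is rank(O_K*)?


By Dirichlet's unit theorem:
rank = r1 + r2 - 1
= 5 + 8 - 1
= 12

12


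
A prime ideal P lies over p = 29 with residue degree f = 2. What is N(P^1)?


N(P^a) = p^(a*f)
= 29^(1*2)
= 29^2
= 841

841


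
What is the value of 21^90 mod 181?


p = 181 is prime and the exponent is (p-1)/2 = 90, so by Euler's criterion 21^90 = (21/181) = +1 or -1 mod 181.
Compute by square-and-multiply:
  90 = 64 + 16 + 8 + 2 (binary 1011010)
  Repeated squaring mod 181: 21^1 = 21, 21^2 = 79, 21^4 = 87, 21^8 = 148, 21^16 = 3, 21^32 = 9, 21^64 = 81
  21^90 = 21^64 * 21^16 * 21^8 * 21^2 = 81 * 3 * 148 * 79 mod 181
    81 * 3 = 243 = 62 mod 181
    62 * 148 = 9176 = 126 mod 181
    126 * 79 = 9954 = 180 mod 181
  21^90 = 180 mod 181
Result 180 = p - 1 = -1 mod 181: 21 is a quadratic non-residue mod 181. As a residue in [0, p-1] the value is 180.
21^90 mod 181 = 180

180


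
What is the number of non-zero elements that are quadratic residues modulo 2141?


For prime p, the number of non-zero quadratic residues is (p-1)/2.
= (2141-1)/2
= 1070

1070


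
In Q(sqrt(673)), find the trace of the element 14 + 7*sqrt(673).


Tr(a + b*sqrt(d)) = (a + b*sqrt(d)) + (a - b*sqrt(d)) = 2a
= 2 * (14)
= 28

28


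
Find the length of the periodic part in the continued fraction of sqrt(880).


Run the CF algorithm for sqrt(880).
a_0 = floor(sqrt(880)) = 29; set m_0=0, q_0=1.
Recurrence: m' = q*a - m,  q' = (d - m'^2)/q,  a' = floor((a_0 + m')/q').
  step 1: m=29, q=39, a=1
  step 2: m=10, q=20, a=1
  step 3: m=10, q=39, a=1
  step 4: m=29, q=1, a=58
a_4 = 2*a_0 = 58, so the period closes here.
sqrt(880) = [29; 1, 1, 1, 58]
Period length = 4

4


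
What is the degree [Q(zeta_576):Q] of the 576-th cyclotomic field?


The degree equals Euler's totient phi(576).
576 = 2^6 * 3^2
phi(576) = 192

192


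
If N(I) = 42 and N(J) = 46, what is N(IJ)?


N(IJ) = N(I) * N(J)
= 42 * 46
= 1932

1932


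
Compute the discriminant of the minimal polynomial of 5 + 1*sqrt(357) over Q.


The element 5 + 1*sqrt(357) has minimal polynomial:
x^2 - 10*x - 332
Discriminant = (-10)^2 - 4*(-332)
= 100 + 1328
= 1428

1428


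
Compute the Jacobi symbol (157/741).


Compute (157/741) via quadratic reciprocity:
  reciprocity: (157/741) -> +(741/157)
  reduce: (113/157)
  reciprocity: (113/157) -> +(157/113)
  reduce: (44/113)
  pull out 2: (2/113) = +1  (since 113 mod 8 = 1)
  pull out 2: (2/113) = +1  (since 113 mod 8 = 1)
  reciprocity: (11/113) -> +(113/11)
  reduce: (3/11)
  reciprocity: (3/11) -> -(11/3)
  reduce: (2/3)
  pull out 2: (2/3) = -1  (since 3 mod 8 = 3)
  (1/3) = 1
Product of signs = 1

1


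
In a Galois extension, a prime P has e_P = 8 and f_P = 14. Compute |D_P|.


|D_P| = e * f
= 8 * 14
= 112

112


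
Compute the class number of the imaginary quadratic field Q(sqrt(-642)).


K = Q(sqrt(-642)). d mod 4 = 2, so D = disc(K) = 4d = -2568
h(K) equals the number of primitive reduced positive-definite forms (a, b, c) = a*x^2 + b*x*y + c*y^2 with b^2 - 4ac = D,
where reduced means |b| <= a <= c, with b >= 0 whenever |b| = a or a = c, and primitive means gcd(a, b, c) = 1.
Reduced forces 3a^2 <= |D| = 2568, so 1 <= a <= 29; b must have the parity of D, and c = (b^2 - D)/(4a) must be an integer >= a.
Enumerate a = 1..29, b in [-a, a]:
  a=1: (1, 0, 642)  [1]
  a=2: (2, 0, 321)  [1]
  a=3: (3, 0, 214)  [1]
  a=4..5: none
  a=6: (6, 0, 107)  [1]
  a=7: (7, -6, 93), (7, 6, 93)  [2]
  a=8..13: none
  a=14: (14, -8, 47), (14, 8, 47)  [2]
  a=15..16: none
  a=17: (17, -4, 38), (17, 4, 38)  [2]
  a=18: none
  a=19: (19, -4, 34), (19, 4, 34)  [2]
  a=20: none
  a=21: (21, -6, 31), (21, 6, 31)  [2]
  a=22: none
  a=23: (23, -10, 29), (23, 10, 29)  [2]
  a=24..29: none
Total reduced forms: 1 + 1 + 1 + 1 + 2 + 2 + 2 + 2 + 2 + 2 = 16
h = 16

16


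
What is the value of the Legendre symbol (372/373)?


p = 373 is prime, so compute (372/373) with the reciprocity algorithm (Jacobi-symbol steps: pull out 2s via (2/n), flip via reciprocity, reduce):
  pull out 2: (2/373) = -1  (since 373 mod 8 = 5)
  pull out 2: (2/373) = -1  (since 373 mod 8 = 5)
  reciprocity: (93/373) -> +(373/93)
  reduce: (1/93)
  (1/93) = 1
Product of signs = 1
(372/373) = 1

1


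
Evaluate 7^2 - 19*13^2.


x^2 - d*y^2
= 7^2 - 19*13^2
= 49 - 3211
= -3162

-3162


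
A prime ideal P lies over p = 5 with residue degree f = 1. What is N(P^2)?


N(P^a) = p^(a*f)
= 5^(2*1)
= 5^2
= 25

25


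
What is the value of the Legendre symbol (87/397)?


p = 397 is prime, so compute (87/397) with the reciprocity algorithm (Jacobi-symbol steps: pull out 2s via (2/n), flip via reciprocity, reduce):
  reciprocity: (87/397) -> +(397/87)
  reduce: (49/87)
  reciprocity: (49/87) -> +(87/49)
  reduce: (38/49)
  pull out 2: (2/49) = +1  (since 49 mod 8 = 1)
  reciprocity: (19/49) -> +(49/19)
  reduce: (11/19)
  reciprocity: (11/19) -> -(19/11)
  reduce: (8/11)
  pull out 2: (2/11) = -1  (since 11 mod 8 = 3)
  pull out 2: (2/11) = -1  (since 11 mod 8 = 3)
  pull out 2: (2/11) = -1  (since 11 mod 8 = 3)
  (1/11) = 1
Product of signs = 1
(87/397) = 1

1


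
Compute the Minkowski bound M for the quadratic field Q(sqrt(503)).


d = 503, d mod 4 = 3, so disc(K) = 4d = 2012; |disc(K)| = 2012
Real quadratic field, so n = 2, s = r2 = 0, r1 = 2
M = (n!/n^n) * (4/pi)^s * sqrt(|disc(K)|) = (2!/2^2) * (4/pi)^0 * sqrt(2012)
= 0.5 * 1.000000 * 44.855323
= 22.4277

22.4277


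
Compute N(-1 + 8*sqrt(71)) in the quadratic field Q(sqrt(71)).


N(a + b*sqrt(d)) = a^2 - d*b^2
= (-1)^2 - (71)*(8)^2
= 1 - 4544
= -4543

-4543


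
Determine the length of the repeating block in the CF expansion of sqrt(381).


Run the CF algorithm for sqrt(381).
a_0 = floor(sqrt(381)) = 19; set m_0=0, q_0=1.
Recurrence: m' = q*a - m,  q' = (d - m'^2)/q,  a' = floor((a_0 + m')/q').
  step 1: m=19, q=20, a=1
  step 2: m=1, q=19, a=1
  step 3: m=18, q=3, a=12
  step 4: m=18, q=19, a=1
  step 5: m=1, q=20, a=1
  step 6: m=19, q=1, a=38
a_6 = 2*a_0 = 38, so the period closes here.
sqrt(381) = [19; 1, 1, 12, 1, 1, 38]
Period length = 6

6


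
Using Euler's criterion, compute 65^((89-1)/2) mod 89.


p = 89 is prime and the exponent is (p-1)/2 = 44, so by Euler's criterion 65^44 = (65/89) = +1 or -1 mod 89.
Compute by square-and-multiply:
  44 = 32 + 8 + 4 (binary 101100)
  Repeated squaring mod 89: 65^1 = 65, 65^2 = 42, 65^4 = 73, 65^8 = 78, 65^16 = 32, 65^32 = 45
  65^44 = 65^32 * 65^8 * 65^4 = 45 * 78 * 73 mod 89
    45 * 78 = 3510 = 39 mod 89
    39 * 73 = 2847 = 88 mod 89
  65^44 = 88 mod 89
Result 88 = p - 1 = -1 mod 89: 65 is a quadratic non-residue mod 89. As a residue in [0, p-1] the value is 88.
65^44 mod 89 = 88

88


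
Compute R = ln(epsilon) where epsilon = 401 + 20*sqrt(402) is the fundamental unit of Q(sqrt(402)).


epsilon = 401 + 20*sqrt(402)
= 801.9988
R = ln(801.9988)
= 6.6871

6.6871


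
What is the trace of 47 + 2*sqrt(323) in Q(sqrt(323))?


Tr(a + b*sqrt(d)) = (a + b*sqrt(d)) + (a - b*sqrt(d)) = 2a
= 2 * (47)
= 94

94


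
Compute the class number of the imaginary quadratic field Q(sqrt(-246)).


K = Q(sqrt(-246)). d mod 4 = 2, so D = disc(K) = 4d = -984
h(K) equals the number of primitive reduced positive-definite forms (a, b, c) = a*x^2 + b*x*y + c*y^2 with b^2 - 4ac = D,
where reduced means |b| <= a <= c, with b >= 0 whenever |b| = a or a = c, and primitive means gcd(a, b, c) = 1.
Reduced forces 3a^2 <= |D| = 984, so 1 <= a <= 18; b must have the parity of D, and c = (b^2 - D)/(4a) must be an integer >= a.
Enumerate a = 1..18, b in [-a, a]:
  a=1: (1, 0, 246)  [1]
  a=2: (2, 0, 123)  [1]
  a=3: (3, 0, 82)  [1]
  a=4: none
  a=5: (5, -4, 50), (5, 4, 50)  [2]
  a=6: (6, 0, 41)  [1]
  a=7..9: none
  a=10: (10, -4, 25), (10, 4, 25)  [2]
  a=11..12: none
  a=13: (13, -2, 19), (13, 2, 19)  [2]
  a=14: none
  a=15: (15, -6, 17), (15, 6, 17)  [2]
  a=16..18: none
Total reduced forms: 1 + 1 + 1 + 2 + 1 + 2 + 2 + 2 = 12
h = 12

12


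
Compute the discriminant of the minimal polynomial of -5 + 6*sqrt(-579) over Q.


The element -5 + 6*sqrt(-579) has minimal polynomial:
x^2 + 10*x + 20869
Discriminant = (10)^2 - 4*(20869)
= 100 - 83476
= -83376

-83376


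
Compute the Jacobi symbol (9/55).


Compute (9/55) via quadratic reciprocity:
  reciprocity: (9/55) -> +(55/9)
  reduce: (1/9)
  (1/9) = 1
Product of signs = 1

1


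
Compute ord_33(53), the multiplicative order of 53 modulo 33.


We want ord_33(53), the smallest k >= 1 with 53^k = 1 mod 33.
n = 33 = 3 * 11, phi(33) = 20; the order divides phi(n).
Divisors of 20: 1, 2, 4, 5, 10, 20
Repeated squaring mod 33: 53^1 = 20, 53^2 = 4, 53^4 = 16, 53^8 = 25, 53^16 = 31
Test divisors in increasing order:
  k=1: 53^1 = 20 mod 33
  k=2: 53^2 = 4 mod 33
  k=4: 53^4 = 16 mod 33
  k=5: 53^5 = 16 * 20 = 23 mod 33
  k=10: 53^10 = 25 * 4 = 1 mod 33  <- first divisor giving 1
Order = 10

10


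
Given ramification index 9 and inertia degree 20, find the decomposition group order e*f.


|D_P| = e * f
= 9 * 20
= 180

180


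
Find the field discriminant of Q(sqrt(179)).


For K = Q(sqrt(d)) with d squarefree: disc(K) = d if d = 1 mod 4, and disc(K) = 4d if d = 2 or 3 mod 4.
Here d = 179, and d mod 4 = 3.
d = 3 mod 4, not 1 (O_K = Z[sqrt(d)]), so disc(K) = 4d = 4 * (179) = 716

716


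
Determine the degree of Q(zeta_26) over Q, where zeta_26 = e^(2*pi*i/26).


The degree equals Euler's totient phi(26).
26 = 2 * 13
phi(26) = 12

12


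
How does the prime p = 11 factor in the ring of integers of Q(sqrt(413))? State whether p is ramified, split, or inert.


K = Q(sqrt(413)). Since d mod 4 = 1, disc(K) = 413.
Check p | disc: 413 mod 11 = 6.
p does not divide disc. Compute Legendre symbol (d/p):
6^((11-1)/2) mod 11 = -1
(d/p) = -1, so p is inert: (p) stays prime with e=1, f=2, g=1.
Therefore p is inert.

inert


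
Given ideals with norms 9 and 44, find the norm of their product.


N(IJ) = N(I) * N(J)
= 9 * 44
= 396

396


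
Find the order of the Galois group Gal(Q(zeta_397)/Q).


|Gal(Q(zeta_397)/Q)| = phi(397)
= 396

396


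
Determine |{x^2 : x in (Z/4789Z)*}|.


For prime p, the number of non-zero quadratic residues is (p-1)/2.
= (4789-1)/2
= 2394

2394


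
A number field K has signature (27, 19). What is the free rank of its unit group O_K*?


By Dirichlet's unit theorem:
rank = r1 + r2 - 1
= 27 + 19 - 1
= 45

45


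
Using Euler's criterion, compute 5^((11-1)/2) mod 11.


p = 11 is prime and the exponent is (p-1)/2 = 5, so by Euler's criterion 5^5 = (5/11) = +1 or -1 mod 11.
Compute by square-and-multiply:
  5 = 4 + 1 (binary 101)
  Repeated squaring mod 11: 5^1 = 5, 5^2 = 3, 5^4 = 9
  5^5 = 5^4 * 5^1 = 9 * 5 mod 11
    9 * 5 = 45 = 1 mod 11
  5^5 = 1 mod 11
Result 1: 5 is a quadratic residue mod 11.
5^5 mod 11 = 1

1


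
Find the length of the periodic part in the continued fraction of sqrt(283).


Run the CF algorithm for sqrt(283).
a_0 = floor(sqrt(283)) = 16; set m_0=0, q_0=1.
Recurrence: m' = q*a - m,  q' = (d - m'^2)/q,  a' = floor((a_0 + m')/q').
  step 1: m=16, q=27, a=1
  step 2: m=11, q=6, a=4
  step 3: m=13, q=19, a=1
  step 4: m=6, q=13, a=1
  step 5: m=7, q=18, a=1
  step 6: m=11, q=9, a=3
  step 7: m=16, q=3, a=10
  step 8: m=14, q=29, a=1
  step 9: m=15, q=2, a=15
  step 10: m=15, q=29, a=1
  step 11: m=14, q=3, a=10
  step 12: m=16, q=9, a=3
  step 13: m=11, q=18, a=1
  step 14: m=7, q=13, a=1
  step 15: m=6, q=19, a=1
  step 16: m=13, q=6, a=4
  step 17: m=11, q=27, a=1
  step 18: m=16, q=1, a=32
a_18 = 2*a_0 = 32, so the period closes here.
sqrt(283) = [16; 1, 4, 1, 1, 1, 3, 10, 1, 15, 1, 10, 3, 1, 1, 1, 4, 1, 32]
Period length = 18

18


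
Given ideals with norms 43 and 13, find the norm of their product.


N(IJ) = N(I) * N(J)
= 43 * 13
= 559

559


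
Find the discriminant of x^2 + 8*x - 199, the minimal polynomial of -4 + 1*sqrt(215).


The element -4 + 1*sqrt(215) has minimal polynomial:
x^2 + 8*x - 199
Discriminant = (8)^2 - 4*(-199)
= 64 + 796
= 860

860


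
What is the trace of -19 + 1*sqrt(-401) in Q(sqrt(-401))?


Tr(a + b*sqrt(d)) = (a + b*sqrt(d)) + (a - b*sqrt(d)) = 2a
= 2 * (-19)
= -38

-38


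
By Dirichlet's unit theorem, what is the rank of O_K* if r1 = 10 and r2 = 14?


By Dirichlet's unit theorem:
rank = r1 + r2 - 1
= 10 + 14 - 1
= 23

23
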